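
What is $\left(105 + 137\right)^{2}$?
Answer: $58564$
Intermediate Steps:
$\left(105 + 137\right)^{2} = 242^{2} = 58564$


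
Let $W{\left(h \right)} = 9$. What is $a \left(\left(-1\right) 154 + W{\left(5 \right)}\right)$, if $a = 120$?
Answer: $-17400$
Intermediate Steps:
$a \left(\left(-1\right) 154 + W{\left(5 \right)}\right) = 120 \left(\left(-1\right) 154 + 9\right) = 120 \left(-154 + 9\right) = 120 \left(-145\right) = -17400$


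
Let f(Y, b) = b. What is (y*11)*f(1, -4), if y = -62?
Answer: 2728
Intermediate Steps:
(y*11)*f(1, -4) = -62*11*(-4) = -682*(-4) = 2728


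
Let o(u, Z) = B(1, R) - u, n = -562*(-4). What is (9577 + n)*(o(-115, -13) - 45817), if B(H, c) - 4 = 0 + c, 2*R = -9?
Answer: -1080864125/2 ≈ -5.4043e+8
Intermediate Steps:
R = -9/2 (R = (½)*(-9) = -9/2 ≈ -4.5000)
B(H, c) = 4 + c (B(H, c) = 4 + (0 + c) = 4 + c)
n = 2248
o(u, Z) = -½ - u (o(u, Z) = (4 - 9/2) - u = -½ - u)
(9577 + n)*(o(-115, -13) - 45817) = (9577 + 2248)*((-½ - 1*(-115)) - 45817) = 11825*((-½ + 115) - 45817) = 11825*(229/2 - 45817) = 11825*(-91405/2) = -1080864125/2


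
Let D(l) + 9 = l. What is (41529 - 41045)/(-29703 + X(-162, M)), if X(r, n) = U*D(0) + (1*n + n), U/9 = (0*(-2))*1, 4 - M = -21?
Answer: -484/29653 ≈ -0.016322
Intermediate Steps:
M = 25 (M = 4 - 1*(-21) = 4 + 21 = 25)
U = 0 (U = 9*((0*(-2))*1) = 9*(0*1) = 9*0 = 0)
D(l) = -9 + l
X(r, n) = 2*n (X(r, n) = 0*(-9 + 0) + (1*n + n) = 0*(-9) + (n + n) = 0 + 2*n = 2*n)
(41529 - 41045)/(-29703 + X(-162, M)) = (41529 - 41045)/(-29703 + 2*25) = 484/(-29703 + 50) = 484/(-29653) = 484*(-1/29653) = -484/29653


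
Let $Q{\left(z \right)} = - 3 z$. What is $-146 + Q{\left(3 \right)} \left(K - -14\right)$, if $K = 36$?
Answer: $-596$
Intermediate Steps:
$-146 + Q{\left(3 \right)} \left(K - -14\right) = -146 + \left(-3\right) 3 \left(36 - -14\right) = -146 - 9 \left(36 + 14\right) = -146 - 450 = -596$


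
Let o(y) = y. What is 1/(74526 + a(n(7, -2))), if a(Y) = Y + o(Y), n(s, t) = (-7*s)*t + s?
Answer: 1/74736 ≈ 1.3380e-5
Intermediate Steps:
n(s, t) = s - 7*s*t (n(s, t) = -7*s*t + s = s - 7*s*t)
a(Y) = 2*Y (a(Y) = Y + Y = 2*Y)
1/(74526 + a(n(7, -2))) = 1/(74526 + 2*(7*(1 - 7*(-2)))) = 1/(74526 + 2*(7*(1 + 14))) = 1/(74526 + 2*(7*15)) = 1/(74526 + 2*105) = 1/(74526 + 210) = 1/74736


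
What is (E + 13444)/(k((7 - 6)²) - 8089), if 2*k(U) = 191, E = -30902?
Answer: 34916/15987 ≈ 2.1840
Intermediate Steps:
k(U) = 191/2 (k(U) = (½)*191 = 191/2)
(E + 13444)/(k((7 - 6)²) - 8089) = (-30902 + 13444)/(191/2 - 8089) = -17458/(-15987/2) = -17458*(-2/15987) = 34916/15987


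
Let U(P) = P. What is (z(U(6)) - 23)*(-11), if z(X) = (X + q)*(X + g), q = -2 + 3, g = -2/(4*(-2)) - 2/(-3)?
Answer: -3355/12 ≈ -279.58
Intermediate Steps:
g = 11/12 (g = -2/(-8) - 2*(-1/3) = -2*(-1/8) + 2/3 = 1/4 + 2/3 = 11/12 ≈ 0.91667)
q = 1
z(X) = (1 + X)*(11/12 + X) (z(X) = (X + 1)*(X + 11/12) = (1 + X)*(11/12 + X))
(z(U(6)) - 23)*(-11) = ((11/12 + 6**2 + (23/12)*6) - 23)*(-11) = ((11/12 + 36 + 23/2) - 23)*(-11) = (581/12 - 23)*(-11) = (305/12)*(-11) = -3355/12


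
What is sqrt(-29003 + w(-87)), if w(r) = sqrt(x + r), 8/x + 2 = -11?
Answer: sqrt(-4901507 + 13*I*sqrt(14807))/13 ≈ 0.027481 + 170.3*I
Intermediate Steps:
x = -8/13 (x = 8/(-2 - 11) = 8/(-13) = 8*(-1/13) = -8/13 ≈ -0.61539)
w(r) = sqrt(-8/13 + r)
sqrt(-29003 + w(-87)) = sqrt(-29003 + sqrt(-104 + 169*(-87))/13) = sqrt(-29003 + sqrt(-104 - 14703)/13) = sqrt(-29003 + sqrt(-14807)/13) = sqrt(-29003 + (I*sqrt(14807))/13) = sqrt(-29003 + I*sqrt(14807)/13)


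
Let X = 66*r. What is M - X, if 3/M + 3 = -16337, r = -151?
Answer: 162844437/16340 ≈ 9966.0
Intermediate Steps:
M = -3/16340 (M = 3/(-3 - 16337) = 3/(-16340) = 3*(-1/16340) = -3/16340 ≈ -0.00018360)
X = -9966 (X = 66*(-151) = -9966)
M - X = -3/16340 - 1*(-9966) = -3/16340 + 9966 = 162844437/16340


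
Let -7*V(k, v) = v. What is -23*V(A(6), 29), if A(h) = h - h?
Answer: 667/7 ≈ 95.286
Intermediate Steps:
A(h) = 0
V(k, v) = -v/7
-23*V(A(6), 29) = -(-23)*29/7 = -23*(-29/7) = 667/7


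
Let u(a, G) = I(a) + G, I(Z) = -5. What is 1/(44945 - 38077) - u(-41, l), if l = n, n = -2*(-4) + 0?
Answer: -20603/6868 ≈ -2.9999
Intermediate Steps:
n = 8 (n = 8 + 0 = 8)
l = 8
u(a, G) = -5 + G
1/(44945 - 38077) - u(-41, l) = 1/(44945 - 38077) - (-5 + 8) = 1/6868 - 1*3 = 1/6868 - 3 = -20603/6868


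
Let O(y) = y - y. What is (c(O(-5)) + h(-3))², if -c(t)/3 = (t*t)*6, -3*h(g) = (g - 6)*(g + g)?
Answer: 324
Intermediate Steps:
h(g) = -2*g*(-6 + g)/3 (h(g) = -(g - 6)*(g + g)/3 = -(-6 + g)*2*g/3 = -2*g*(-6 + g)/3)
O(y) = 0
c(t) = -18*t² (c(t) = -3*t*t*6 = -3*t²*6 = -18*t²)
(c(O(-5)) + h(-3))² = (-18*0² + (⅔)*(-3)*(6 - 1*(-3)))² = (-18*0 + (⅔)*(-3)*(6 + 3))² = (0 + (⅔)*(-3)*9)² = (0 - 18)² = (-18)² = 324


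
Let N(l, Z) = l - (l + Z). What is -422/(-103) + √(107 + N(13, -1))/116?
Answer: 422/103 + 3*√3/58 ≈ 4.1867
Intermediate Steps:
N(l, Z) = -Z (N(l, Z) = l - (Z + l) = l + (-Z - l) = -Z)
-422/(-103) + √(107 + N(13, -1))/116 = -422/(-103) + √(107 - 1*(-1))/116 = -422*(-1/103) + √(107 + 1)*(1/116) = 422/103 + √108*(1/116) = 422/103 + (6*√3)*(1/116) = 422/103 + 3*√3/58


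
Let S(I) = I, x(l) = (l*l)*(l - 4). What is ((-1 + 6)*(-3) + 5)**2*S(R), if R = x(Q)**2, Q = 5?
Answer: 62500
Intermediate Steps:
x(l) = l**2*(-4 + l)
R = 625 (R = (5**2*(-4 + 5))**2 = (25*1)**2 = 25**2 = 625)
((-1 + 6)*(-3) + 5)**2*S(R) = ((-1 + 6)*(-3) + 5)**2*625 = (5*(-3) + 5)**2*625 = (-15 + 5)**2*625 = (-10)**2*625 = 100*625 = 62500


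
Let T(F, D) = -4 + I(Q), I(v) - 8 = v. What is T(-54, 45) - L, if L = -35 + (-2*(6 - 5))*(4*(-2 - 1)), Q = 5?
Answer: 20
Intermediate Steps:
I(v) = 8 + v
T(F, D) = 9 (T(F, D) = -4 + (8 + 5) = -4 + 13 = 9)
L = -11 (L = -35 + (-2*1)*(4*(-3)) = -35 - 2*(-12) = -35 + 24 = -11)
T(-54, 45) - L = 9 - 1*(-11) = 9 + 11 = 20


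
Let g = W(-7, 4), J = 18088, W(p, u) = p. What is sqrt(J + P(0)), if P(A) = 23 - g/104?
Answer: sqrt(48972326)/52 ≈ 134.58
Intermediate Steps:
g = -7
P(A) = 2399/104 (P(A) = 23 - (-7)/104 = 23 - 1*(-7/104) = 23 + 7/104 = 2399/104)
sqrt(J + P(0)) = sqrt(18088 + 2399/104) = sqrt(1883551/104) = sqrt(48972326)/52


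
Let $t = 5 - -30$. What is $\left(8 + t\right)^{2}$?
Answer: $1849$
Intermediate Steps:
$t = 35$ ($t = 5 + 30 = 35$)
$\left(8 + t\right)^{2} = \left(8 + 35\right)^{2} = 43^{2} = 1849$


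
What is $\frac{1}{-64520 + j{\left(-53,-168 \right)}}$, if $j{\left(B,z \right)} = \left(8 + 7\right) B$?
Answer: $- \frac{1}{65315} \approx -1.531 \cdot 10^{-5}$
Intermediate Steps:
$j{\left(B,z \right)} = 15 B$
$\frac{1}{-64520 + j{\left(-53,-168 \right)}} = \frac{1}{-64520 + 15 \left(-53\right)} = \frac{1}{-64520 - 795} = \frac{1}{-65315} = - \frac{1}{65315}$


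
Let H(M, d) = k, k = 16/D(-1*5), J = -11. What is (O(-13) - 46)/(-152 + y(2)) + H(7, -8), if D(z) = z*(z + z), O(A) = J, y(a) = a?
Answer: 7/10 ≈ 0.70000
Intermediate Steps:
O(A) = -11
D(z) = 2*z² (D(z) = z*(2*z) = 2*z²)
k = 8/25 (k = 16/((2*(-1*5)²)) = 16/((2*(-5)²)) = 16/((2*25)) = 16/50 = 16*(1/50) = 8/25 ≈ 0.32000)
H(M, d) = 8/25
(O(-13) - 46)/(-152 + y(2)) + H(7, -8) = (-11 - 46)/(-152 + 2) + 8/25 = -57/(-150) + 8/25 = -57*(-1/150) + 8/25 = 19/50 + 8/25 = 7/10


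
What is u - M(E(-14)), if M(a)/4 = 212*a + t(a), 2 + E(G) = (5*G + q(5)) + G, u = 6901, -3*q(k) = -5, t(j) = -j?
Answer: 234235/3 ≈ 78078.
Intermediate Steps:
q(k) = 5/3 (q(k) = -⅓*(-5) = 5/3)
E(G) = -⅓ + 6*G (E(G) = -2 + ((5*G + 5/3) + G) = -2 + ((5/3 + 5*G) + G) = -2 + (5/3 + 6*G) = -⅓ + 6*G)
M(a) = 844*a (M(a) = 4*(212*a - a) = 4*(211*a) = 844*a)
u - M(E(-14)) = 6901 - 844*(-⅓ + 6*(-14)) = 6901 - 844*(-⅓ - 84) = 6901 - 844*(-253)/3 = 6901 - 1*(-213532/3) = 6901 + 213532/3 = 234235/3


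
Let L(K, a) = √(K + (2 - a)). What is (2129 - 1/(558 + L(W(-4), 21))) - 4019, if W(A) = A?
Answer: (-1890*√23 + 1054621*I)/(√23 - 558*I) ≈ -1890.0 + 1.5408e-5*I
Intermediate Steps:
L(K, a) = √(2 + K - a)
(2129 - 1/(558 + L(W(-4), 21))) - 4019 = (2129 - 1/(558 + √(2 - 4 - 1*21))) - 4019 = (2129 - 1/(558 + √(2 - 4 - 21))) - 4019 = (2129 - 1/(558 + √(-23))) - 4019 = (2129 - 1/(558 + I*√23)) - 4019 = -1890 - 1/(558 + I*√23)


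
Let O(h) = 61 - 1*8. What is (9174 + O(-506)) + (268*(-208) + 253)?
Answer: -46264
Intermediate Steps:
O(h) = 53 (O(h) = 61 - 8 = 53)
(9174 + O(-506)) + (268*(-208) + 253) = (9174 + 53) + (268*(-208) + 253) = 9227 + (-55744 + 253) = 9227 - 55491 = -46264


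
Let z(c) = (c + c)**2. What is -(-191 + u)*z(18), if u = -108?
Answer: 387504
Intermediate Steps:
z(c) = 4*c**2 (z(c) = (2*c)**2 = 4*c**2)
-(-191 + u)*z(18) = -(-191 - 108)*4*18**2 = -(-299)*4*324 = -(-299)*1296 = -1*(-387504) = 387504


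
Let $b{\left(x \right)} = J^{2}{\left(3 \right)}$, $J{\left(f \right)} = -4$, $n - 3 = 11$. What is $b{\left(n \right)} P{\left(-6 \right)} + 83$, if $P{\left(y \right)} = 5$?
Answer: $163$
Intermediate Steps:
$n = 14$ ($n = 3 + 11 = 14$)
$b{\left(x \right)} = 16$ ($b{\left(x \right)} = \left(-4\right)^{2} = 16$)
$b{\left(n \right)} P{\left(-6 \right)} + 83 = 16 \cdot 5 + 83 = 80 + 83 = 163$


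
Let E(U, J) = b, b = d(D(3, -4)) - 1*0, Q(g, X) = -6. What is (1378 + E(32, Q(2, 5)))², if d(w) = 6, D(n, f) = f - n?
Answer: 1915456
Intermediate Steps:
b = 6 (b = 6 - 1*0 = 6 + 0 = 6)
E(U, J) = 6
(1378 + E(32, Q(2, 5)))² = (1378 + 6)² = 1384² = 1915456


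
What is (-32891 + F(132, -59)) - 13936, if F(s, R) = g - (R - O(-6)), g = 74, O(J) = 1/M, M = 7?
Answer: -326857/7 ≈ -46694.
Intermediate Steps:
O(J) = ⅐ (O(J) = 1/7 = ⅐)
F(s, R) = 519/7 - R (F(s, R) = 74 - (R - 1*⅐) = 74 - (R - ⅐) = 74 - (-⅐ + R) = 74 + (⅐ - R) = 519/7 - R)
(-32891 + F(132, -59)) - 13936 = (-32891 + (519/7 - 1*(-59))) - 13936 = (-32891 + (519/7 + 59)) - 13936 = (-32891 + 932/7) - 13936 = -229305/7 - 13936 = -326857/7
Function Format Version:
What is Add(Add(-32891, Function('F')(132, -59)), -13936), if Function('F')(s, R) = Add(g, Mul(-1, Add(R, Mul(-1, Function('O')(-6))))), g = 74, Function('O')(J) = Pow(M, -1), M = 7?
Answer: Rational(-326857, 7) ≈ -46694.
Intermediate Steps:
Function('O')(J) = Rational(1, 7) (Function('O')(J) = Pow(7, -1) = Rational(1, 7))
Function('F')(s, R) = Add(Rational(519, 7), Mul(-1, R)) (Function('F')(s, R) = Add(74, Mul(-1, Add(R, Mul(-1, Rational(1, 7))))) = Add(74, Mul(-1, Add(R, Rational(-1, 7)))) = Add(74, Mul(-1, Add(Rational(-1, 7), R))) = Add(74, Add(Rational(1, 7), Mul(-1, R))) = Add(Rational(519, 7), Mul(-1, R)))
Add(Add(-32891, Function('F')(132, -59)), -13936) = Add(Add(-32891, Add(Rational(519, 7), Mul(-1, -59))), -13936) = Add(Add(-32891, Add(Rational(519, 7), 59)), -13936) = Add(Add(-32891, Rational(932, 7)), -13936) = Add(Rational(-229305, 7), -13936) = Rational(-326857, 7)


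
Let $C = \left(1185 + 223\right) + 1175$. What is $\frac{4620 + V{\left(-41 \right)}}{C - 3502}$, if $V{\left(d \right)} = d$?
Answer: $- \frac{4579}{919} \approx -4.9826$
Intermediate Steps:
$C = 2583$ ($C = 1408 + 1175 = 2583$)
$\frac{4620 + V{\left(-41 \right)}}{C - 3502} = \frac{4620 - 41}{2583 - 3502} = \frac{4579}{-919} = 4579 \left(- \frac{1}{919}\right) = - \frac{4579}{919}$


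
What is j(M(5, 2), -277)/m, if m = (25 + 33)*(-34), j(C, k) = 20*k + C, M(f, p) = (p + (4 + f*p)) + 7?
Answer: 5517/1972 ≈ 2.7977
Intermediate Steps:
M(f, p) = 11 + p + f*p (M(f, p) = (4 + p + f*p) + 7 = 11 + p + f*p)
j(C, k) = C + 20*k
m = -1972 (m = 58*(-34) = -1972)
j(M(5, 2), -277)/m = ((11 + 2 + 5*2) + 20*(-277))/(-1972) = ((11 + 2 + 10) - 5540)*(-1/1972) = (23 - 5540)*(-1/1972) = -5517*(-1/1972) = 5517/1972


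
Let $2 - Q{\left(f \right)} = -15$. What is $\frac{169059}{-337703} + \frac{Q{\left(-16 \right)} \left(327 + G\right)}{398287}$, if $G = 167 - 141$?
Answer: $- \frac{65307446230}{134502714761} \approx -0.48555$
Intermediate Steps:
$G = 26$
$Q{\left(f \right)} = 17$ ($Q{\left(f \right)} = 2 - -15 = 2 + 15 = 17$)
$\frac{169059}{-337703} + \frac{Q{\left(-16 \right)} \left(327 + G\right)}{398287} = \frac{169059}{-337703} + \frac{17 \left(327 + 26\right)}{398287} = 169059 \left(- \frac{1}{337703}\right) + 17 \cdot 353 \cdot \frac{1}{398287} = - \frac{169059}{337703} + 6001 \cdot \frac{1}{398287} = - \frac{169059}{337703} + \frac{6001}{398287} = - \frac{65307446230}{134502714761}$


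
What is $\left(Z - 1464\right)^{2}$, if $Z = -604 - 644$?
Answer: $7354944$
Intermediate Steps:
$Z = -1248$
$\left(Z - 1464\right)^{2} = \left(-1248 - 1464\right)^{2} = \left(-2712\right)^{2} = 7354944$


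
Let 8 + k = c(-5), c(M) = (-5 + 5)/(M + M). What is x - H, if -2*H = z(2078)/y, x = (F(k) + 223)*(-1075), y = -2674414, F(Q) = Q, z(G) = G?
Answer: -618123936789/2674414 ≈ -2.3113e+5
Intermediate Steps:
c(M) = 0 (c(M) = 0/((2*M)) = 0*(1/(2*M)) = 0)
k = -8 (k = -8 + 0 = -8)
x = -231125 (x = (-8 + 223)*(-1075) = 215*(-1075) = -231125)
H = 1039/2674414 (H = -1039/(-2674414) = -1039*(-1)/2674414 = -1/2*(-1039/1337207) = 1039/2674414 ≈ 0.00038850)
x - H = -231125 - 1*1039/2674414 = -231125 - 1039/2674414 = -618123936789/2674414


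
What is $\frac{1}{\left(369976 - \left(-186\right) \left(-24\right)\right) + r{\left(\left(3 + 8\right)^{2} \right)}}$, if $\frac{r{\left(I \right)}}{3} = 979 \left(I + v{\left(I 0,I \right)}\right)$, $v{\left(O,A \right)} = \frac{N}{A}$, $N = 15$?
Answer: $\frac{11}{7933784} \approx 1.3865 \cdot 10^{-6}$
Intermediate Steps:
$v{\left(O,A \right)} = \frac{15}{A}$
$r{\left(I \right)} = 2937 I + \frac{44055}{I}$ ($r{\left(I \right)} = 3 \cdot 979 \left(I + \frac{15}{I}\right) = 3 \left(979 I + \frac{14685}{I}\right) = 2937 I + \frac{44055}{I}$)
$\frac{1}{\left(369976 - \left(-186\right) \left(-24\right)\right) + r{\left(\left(3 + 8\right)^{2} \right)}} = \frac{1}{\left(369976 - \left(-186\right) \left(-24\right)\right) + \left(2937 \left(3 + 8\right)^{2} + \frac{44055}{\left(3 + 8\right)^{2}}\right)} = \frac{1}{\left(369976 - 4464\right) + \left(2937 \cdot 11^{2} + \frac{44055}{11^{2}}\right)} = \frac{1}{\left(369976 - 4464\right) + \left(2937 \cdot 121 + \frac{44055}{121}\right)} = \frac{1}{365512 + \left(355377 + 44055 \cdot \frac{1}{121}\right)} = \frac{1}{365512 + \left(355377 + \frac{4005}{11}\right)} = \frac{1}{365512 + \frac{3913152}{11}} = \frac{1}{\frac{7933784}{11}} = \frac{11}{7933784}$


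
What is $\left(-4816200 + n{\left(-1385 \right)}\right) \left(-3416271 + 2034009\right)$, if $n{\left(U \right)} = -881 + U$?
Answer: $6660382450092$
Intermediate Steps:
$\left(-4816200 + n{\left(-1385 \right)}\right) \left(-3416271 + 2034009\right) = \left(-4816200 - 2266\right) \left(-3416271 + 2034009\right) = \left(-4816200 - 2266\right) \left(-1382262\right) = \left(-4818466\right) \left(-1382262\right) = 6660382450092$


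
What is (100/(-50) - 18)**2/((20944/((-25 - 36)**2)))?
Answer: 93025/1309 ≈ 71.066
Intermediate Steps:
(100/(-50) - 18)**2/((20944/((-25 - 36)**2))) = (100*(-1/50) - 18)**2/((20944/((-61)**2))) = (-2 - 18)**2/((20944/3721)) = (-20)**2/((20944*(1/3721))) = 400/(20944/3721) = 400*(3721/20944) = 93025/1309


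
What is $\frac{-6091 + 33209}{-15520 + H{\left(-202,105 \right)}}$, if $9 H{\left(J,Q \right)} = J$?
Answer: $- \frac{122031}{69941} \approx -1.7448$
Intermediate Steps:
$H{\left(J,Q \right)} = \frac{J}{9}$
$\frac{-6091 + 33209}{-15520 + H{\left(-202,105 \right)}} = \frac{-6091 + 33209}{-15520 + \frac{1}{9} \left(-202\right)} = \frac{27118}{-15520 - \frac{202}{9}} = \frac{27118}{- \frac{139882}{9}} = 27118 \left(- \frac{9}{139882}\right) = - \frac{122031}{69941}$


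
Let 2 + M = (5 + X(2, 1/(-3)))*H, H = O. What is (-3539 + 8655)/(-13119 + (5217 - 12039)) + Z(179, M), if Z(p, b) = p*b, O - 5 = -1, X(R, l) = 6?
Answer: 149911322/19941 ≈ 7517.7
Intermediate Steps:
O = 4 (O = 5 - 1 = 4)
H = 4
M = 42 (M = -2 + (5 + 6)*4 = -2 + 11*4 = -2 + 44 = 42)
Z(p, b) = b*p
(-3539 + 8655)/(-13119 + (5217 - 12039)) + Z(179, M) = (-3539 + 8655)/(-13119 + (5217 - 12039)) + 42*179 = 5116/(-13119 - 6822) + 7518 = 5116/(-19941) + 7518 = 5116*(-1/19941) + 7518 = -5116/19941 + 7518 = 149911322/19941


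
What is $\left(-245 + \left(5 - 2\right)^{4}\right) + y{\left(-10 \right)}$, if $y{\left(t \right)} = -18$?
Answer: $-182$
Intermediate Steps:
$\left(-245 + \left(5 - 2\right)^{4}\right) + y{\left(-10 \right)} = \left(-245 + \left(5 - 2\right)^{4}\right) - 18 = \left(-245 + 3^{4}\right) - 18 = \left(-245 + 81\right) - 18 = -164 - 18 = -182$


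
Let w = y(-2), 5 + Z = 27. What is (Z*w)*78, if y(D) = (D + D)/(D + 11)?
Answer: -2288/3 ≈ -762.67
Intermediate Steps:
Z = 22 (Z = -5 + 27 = 22)
y(D) = 2*D/(11 + D) (y(D) = (2*D)/(11 + D) = 2*D/(11 + D))
w = -4/9 (w = 2*(-2)/(11 - 2) = 2*(-2)/9 = 2*(-2)*(1/9) = -4/9 ≈ -0.44444)
(Z*w)*78 = (22*(-4/9))*78 = -88/9*78 = -2288/3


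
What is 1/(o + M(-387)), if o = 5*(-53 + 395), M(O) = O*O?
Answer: 1/151479 ≈ 6.6016e-6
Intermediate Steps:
M(O) = O²
o = 1710 (o = 5*342 = 1710)
1/(o + M(-387)) = 1/(1710 + (-387)²) = 1/(1710 + 149769) = 1/151479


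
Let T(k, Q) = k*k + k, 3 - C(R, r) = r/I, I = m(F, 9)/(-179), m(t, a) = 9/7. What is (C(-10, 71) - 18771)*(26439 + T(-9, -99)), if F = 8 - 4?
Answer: -706509313/3 ≈ -2.3550e+8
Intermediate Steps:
F = 4
m(t, a) = 9/7 (m(t, a) = 9*(⅐) = 9/7)
I = -9/1253 (I = (9/7)/(-179) = (9/7)*(-1/179) = -9/1253 ≈ -0.0071828)
C(R, r) = 3 + 1253*r/9 (C(R, r) = 3 - r/(-9/1253) = 3 - r*(-1253)/9 = 3 - (-1253)*r/9 = 3 + 1253*r/9)
T(k, Q) = k + k² (T(k, Q) = k² + k = k + k²)
(C(-10, 71) - 18771)*(26439 + T(-9, -99)) = ((3 + (1253/9)*71) - 18771)*(26439 - 9*(1 - 9)) = ((3 + 88963/9) - 18771)*(26439 - 9*(-8)) = (88990/9 - 18771)*(26439 + 72) = -79949/9*26511 = -706509313/3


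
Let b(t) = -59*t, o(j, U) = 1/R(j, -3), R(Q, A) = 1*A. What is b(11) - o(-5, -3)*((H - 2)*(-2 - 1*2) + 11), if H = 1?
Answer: -644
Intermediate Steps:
R(Q, A) = A
o(j, U) = -1/3 (o(j, U) = 1/(-3) = -1/3)
b(11) - o(-5, -3)*((H - 2)*(-2 - 1*2) + 11) = -59*11 - (-1)*((1 - 2)*(-2 - 1*2) + 11)/3 = -649 - (-1)*(-(-2 - 2) + 11)/3 = -649 - (-1)*(-1*(-4) + 11)/3 = -649 - (-1)*(4 + 11)/3 = -649 - (-1)*15/3 = -649 - 1*(-5) = -649 + 5 = -644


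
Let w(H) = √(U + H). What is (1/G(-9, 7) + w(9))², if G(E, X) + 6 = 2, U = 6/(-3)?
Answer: 113/16 - √7/2 ≈ 5.7396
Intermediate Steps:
U = -2 (U = 6*(-⅓) = -2)
G(E, X) = -4 (G(E, X) = -6 + 2 = -4)
w(H) = √(-2 + H)
(1/G(-9, 7) + w(9))² = (1/(-4) + √(-2 + 9))² = (-¼ + √7)²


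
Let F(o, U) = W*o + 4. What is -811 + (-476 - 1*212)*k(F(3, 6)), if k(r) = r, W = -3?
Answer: 2629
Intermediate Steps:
F(o, U) = 4 - 3*o (F(o, U) = -3*o + 4 = 4 - 3*o)
-811 + (-476 - 1*212)*k(F(3, 6)) = -811 + (-476 - 1*212)*(4 - 3*3) = -811 + (-476 - 212)*(4 - 9) = -811 - 688*(-5) = -811 + 3440 = 2629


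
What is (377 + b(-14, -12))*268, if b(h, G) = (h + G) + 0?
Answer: 94068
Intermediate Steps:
b(h, G) = G + h (b(h, G) = (G + h) + 0 = G + h)
(377 + b(-14, -12))*268 = (377 + (-12 - 14))*268 = (377 - 26)*268 = 351*268 = 94068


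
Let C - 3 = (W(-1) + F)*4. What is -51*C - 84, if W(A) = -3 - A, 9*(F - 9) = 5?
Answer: -5335/3 ≈ -1778.3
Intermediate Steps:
F = 86/9 (F = 9 + (⅑)*5 = 9 + 5/9 = 86/9 ≈ 9.5556)
C = 299/9 (C = 3 + ((-3 - 1*(-1)) + 86/9)*4 = 3 + ((-3 + 1) + 86/9)*4 = 3 + (-2 + 86/9)*4 = 3 + (68/9)*4 = 3 + 272/9 = 299/9 ≈ 33.222)
-51*C - 84 = -51*299/9 - 84 = -5083/3 - 84 = -5335/3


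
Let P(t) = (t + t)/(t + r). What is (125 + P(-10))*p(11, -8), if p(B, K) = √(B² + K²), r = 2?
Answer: 255*√185/2 ≈ 1734.2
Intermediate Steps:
P(t) = 2*t/(2 + t) (P(t) = (t + t)/(t + 2) = (2*t)/(2 + t) = 2*t/(2 + t))
(125 + P(-10))*p(11, -8) = (125 + 2*(-10)/(2 - 10))*√(11² + (-8)²) = (125 + 2*(-10)/(-8))*√(121 + 64) = (125 + 2*(-10)*(-⅛))*√185 = (125 + 5/2)*√185 = 255*√185/2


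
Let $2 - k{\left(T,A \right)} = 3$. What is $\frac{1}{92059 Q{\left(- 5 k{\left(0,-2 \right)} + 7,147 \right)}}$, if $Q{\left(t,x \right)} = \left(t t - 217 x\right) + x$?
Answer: $- \frac{1}{2909800872} \approx -3.4367 \cdot 10^{-10}$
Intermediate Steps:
$k{\left(T,A \right)} = -1$ ($k{\left(T,A \right)} = 2 - 3 = -1$)
$Q{\left(t,x \right)} = t^{2} - 216 x$ ($Q{\left(t,x \right)} = \left(t^{2} - 217 x\right) + x = t^{2} - 216 x$)
$\frac{1}{92059 Q{\left(- 5 k{\left(0,-2 \right)} + 7,147 \right)}} = \frac{1}{92059 \left(\left(\left(-5\right) \left(-1\right) + 7\right)^{2} - 31752\right)} = \frac{1}{92059 \left(\left(5 + 7\right)^{2} - 31752\right)} = \frac{1}{92059 \left(12^{2} - 31752\right)} = \frac{1}{92059 \left(144 - 31752\right)} = \frac{1}{92059 \left(-31608\right)} = \frac{1}{92059} \left(- \frac{1}{31608}\right) = - \frac{1}{2909800872}$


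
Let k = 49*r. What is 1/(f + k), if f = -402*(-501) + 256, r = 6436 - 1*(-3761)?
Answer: 1/701311 ≈ 1.4259e-6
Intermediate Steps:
r = 10197 (r = 6436 + 3761 = 10197)
f = 201658 (f = 201402 + 256 = 201658)
k = 499653 (k = 49*10197 = 499653)
1/(f + k) = 1/(201658 + 499653) = 1/701311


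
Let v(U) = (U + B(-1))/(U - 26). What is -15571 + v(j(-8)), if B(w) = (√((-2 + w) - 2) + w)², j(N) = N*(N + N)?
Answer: -794059/51 - I*√5/51 ≈ -15570.0 - 0.043844*I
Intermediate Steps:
j(N) = 2*N² (j(N) = N*(2*N) = 2*N²)
B(w) = (w + √(-4 + w))² (B(w) = (√(-4 + w) + w)² = (w + √(-4 + w))²)
v(U) = (U + (-1 + I*√5)²)/(-26 + U) (v(U) = (U + (-1 + √(-4 - 1))²)/(U - 26) = (U + (-1 + √(-5))²)/(-26 + U) = (U + (-1 + I*√5)²)/(-26 + U))
-15571 + v(j(-8)) = -15571 + (2*(-8)² + (1 - I*√5)²)/(-26 + 2*(-8)²) = -15571 + (2*64 + (1 - I*√5)²)/(-26 + 2*64) = -15571 + (128 + (1 - I*√5)²)/(-26 + 128) = -15571 + (128 + (1 - I*√5)²)/102 = -15571 + (64/51 + (1 - I*√5)²/102) = -794057/51 + (1 - I*√5)²/102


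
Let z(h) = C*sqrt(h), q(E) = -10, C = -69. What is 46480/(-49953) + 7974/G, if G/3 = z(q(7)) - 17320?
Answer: 2*(-1603560*sqrt(10) + 468904337*I)/(49953*(-17320*I + 69*sqrt(10))) ≈ -1.0839 + 0.001933*I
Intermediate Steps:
z(h) = -69*sqrt(h)
G = -51960 - 207*I*sqrt(10) (G = 3*(-69*I*sqrt(10) - 17320) = 3*(-17320 - 69*I*sqrt(10)) = -51960 - 207*I*sqrt(10) ≈ -51960.0 - 654.59*I)
46480/(-49953) + 7974/G = 46480/(-49953) + 7974/(-51960 - 207*I*sqrt(10)) = 46480*(-1/49953) + 7974/(-51960 - 207*I*sqrt(10)) = -46480/49953 + 7974/(-51960 - 207*I*sqrt(10))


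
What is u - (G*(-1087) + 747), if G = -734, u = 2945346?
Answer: 2146741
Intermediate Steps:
u - (G*(-1087) + 747) = 2945346 - (-734*(-1087) + 747) = 2945346 - (797858 + 747) = 2945346 - 1*798605 = 2945346 - 798605 = 2146741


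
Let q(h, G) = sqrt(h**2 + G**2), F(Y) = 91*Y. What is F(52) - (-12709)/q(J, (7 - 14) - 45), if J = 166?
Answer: 4732 + 12709*sqrt(7565)/15130 ≈ 4805.1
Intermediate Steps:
q(h, G) = sqrt(G**2 + h**2)
F(52) - (-12709)/q(J, (7 - 14) - 45) = 91*52 - (-12709)/(sqrt(((7 - 14) - 45)**2 + 166**2)) = 4732 - (-12709)/(sqrt((-7 - 45)**2 + 27556)) = 4732 - (-12709)/(sqrt((-52)**2 + 27556)) = 4732 - (-12709)/(sqrt(2704 + 27556)) = 4732 - (-12709)/(sqrt(30260)) = 4732 - (-12709)/(2*sqrt(7565)) = 4732 - (-12709)*sqrt(7565)/15130 = 4732 + 12709*sqrt(7565)/15130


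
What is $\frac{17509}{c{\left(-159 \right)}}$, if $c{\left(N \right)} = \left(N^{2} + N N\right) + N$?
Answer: $\frac{17509}{50403} \approx 0.34738$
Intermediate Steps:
$c{\left(N \right)} = N + 2 N^{2}$ ($c{\left(N \right)} = \left(N^{2} + N^{2}\right) + N = 2 N^{2} + N = N + 2 N^{2}$)
$\frac{17509}{c{\left(-159 \right)}} = \frac{17509}{\left(-159\right) \left(1 + 2 \left(-159\right)\right)} = \frac{17509}{\left(-159\right) \left(1 - 318\right)} = \frac{17509}{\left(-159\right) \left(-317\right)} = \frac{17509}{50403}$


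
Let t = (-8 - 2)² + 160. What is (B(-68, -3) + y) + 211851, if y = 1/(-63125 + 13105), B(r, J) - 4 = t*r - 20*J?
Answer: 9715634699/50020 ≈ 1.9424e+5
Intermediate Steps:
t = 260 (t = (-10)² + 160 = 100 + 160 = 260)
B(r, J) = 4 - 20*J + 260*r (B(r, J) = 4 + (260*r - 20*J) = 4 + (-20*J + 260*r) = 4 - 20*J + 260*r)
y = -1/50020 (y = 1/(-50020) = -1/50020 ≈ -1.9992e-5)
(B(-68, -3) + y) + 211851 = ((4 - 20*(-3) + 260*(-68)) - 1/50020) + 211851 = ((4 + 60 - 17680) - 1/50020) + 211851 = (-17616 - 1/50020) + 211851 = -881152321/50020 + 211851 = 9715634699/50020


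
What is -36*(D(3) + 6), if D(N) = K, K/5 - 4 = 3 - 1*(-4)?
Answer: -2196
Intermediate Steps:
K = 55 (K = 20 + 5*(3 - 1*(-4)) = 20 + 5*(3 + 4) = 20 + 5*7 = 20 + 35 = 55)
D(N) = 55
-36*(D(3) + 6) = -36*(55 + 6) = -36*61 = -2196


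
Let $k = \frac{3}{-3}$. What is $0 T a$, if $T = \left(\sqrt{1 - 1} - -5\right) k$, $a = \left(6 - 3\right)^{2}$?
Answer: $0$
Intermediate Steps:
$a = 9$ ($a = 3^{2} = 9$)
$k = -1$ ($k = 3 \left(- \frac{1}{3}\right) = -1$)
$T = -5$ ($T = \left(\sqrt{1 - 1} - -5\right) \left(-1\right) = \left(\sqrt{0} + 5\right) \left(-1\right) = \left(0 + 5\right) \left(-1\right) = 5 \left(-1\right) = -5$)
$0 T a = 0 \left(-5\right) 9 = 0 \cdot 9 = 0$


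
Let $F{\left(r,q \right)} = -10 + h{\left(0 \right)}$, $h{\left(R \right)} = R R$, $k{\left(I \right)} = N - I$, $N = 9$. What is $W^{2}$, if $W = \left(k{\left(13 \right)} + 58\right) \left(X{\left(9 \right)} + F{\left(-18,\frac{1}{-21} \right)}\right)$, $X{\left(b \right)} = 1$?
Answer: $236196$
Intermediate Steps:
$k{\left(I \right)} = 9 - I$
$h{\left(R \right)} = R^{2}$
$F{\left(r,q \right)} = -10$ ($F{\left(r,q \right)} = -10 + 0^{2} = -10 + 0 = -10$)
$W = -486$ ($W = \left(\left(9 - 13\right) + 58\right) \left(1 - 10\right) = \left(\left(9 - 13\right) + 58\right) \left(-9\right) = \left(-4 + 58\right) \left(-9\right) = 54 \left(-9\right) = -486$)
$W^{2} = \left(-486\right)^{2} = 236196$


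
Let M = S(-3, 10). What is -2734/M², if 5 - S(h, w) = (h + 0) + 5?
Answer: -2734/9 ≈ -303.78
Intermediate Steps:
S(h, w) = -h (S(h, w) = 5 - ((h + 0) + 5) = 5 - (h + 5) = 5 - (5 + h) = 5 + (-5 - h) = -h)
M = 3 (M = -1*(-3) = 3)
-2734/M² = -2734/(3²) = -2734/9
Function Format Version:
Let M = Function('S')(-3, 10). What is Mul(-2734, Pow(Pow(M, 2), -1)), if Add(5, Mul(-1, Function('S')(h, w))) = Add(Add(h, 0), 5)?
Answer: Rational(-2734, 9) ≈ -303.78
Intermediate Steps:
Function('S')(h, w) = Mul(-1, h) (Function('S')(h, w) = Add(5, Mul(-1, Add(Add(h, 0), 5))) = Add(5, Mul(-1, Add(h, 5))) = Add(5, Mul(-1, Add(5, h))) = Add(5, Add(-5, Mul(-1, h))) = Mul(-1, h))
M = 3 (M = Mul(-1, -3) = 3)
Mul(-2734, Pow(Pow(M, 2), -1)) = Mul(-2734, Pow(Pow(3, 2), -1)) = Mul(-2734, Pow(9, -1)) = Mul(-2734, Rational(1, 9)) = Rational(-2734, 9)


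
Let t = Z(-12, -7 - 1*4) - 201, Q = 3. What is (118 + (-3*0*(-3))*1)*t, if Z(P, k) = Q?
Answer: -23364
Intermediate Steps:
Z(P, k) = 3
t = -198 (t = 3 - 201 = -198)
(118 + (-3*0*(-3))*1)*t = (118 + (-3*0*(-3))*1)*(-198) = (118 + (0*(-3))*1)*(-198) = (118 + 0*1)*(-198) = (118 + 0)*(-198) = 118*(-198) = -23364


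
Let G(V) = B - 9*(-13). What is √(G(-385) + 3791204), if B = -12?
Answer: √3791309 ≈ 1947.1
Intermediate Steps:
G(V) = 105 (G(V) = -12 - 9*(-13) = -12 + 117 = 105)
√(G(-385) + 3791204) = √(105 + 3791204) = √3791309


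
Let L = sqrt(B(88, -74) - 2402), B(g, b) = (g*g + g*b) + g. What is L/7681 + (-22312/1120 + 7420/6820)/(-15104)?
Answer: 899109/721064960 + I*sqrt(1082)/7681 ≈ 0.0012469 + 0.0042825*I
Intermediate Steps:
B(g, b) = g + g**2 + b*g (B(g, b) = (g**2 + b*g) + g = g + g**2 + b*g)
L = I*sqrt(1082) (L = sqrt(88*(1 - 74 + 88) - 2402) = sqrt(88*15 - 2402) = sqrt(1320 - 2402) = sqrt(-1082) = I*sqrt(1082) ≈ 32.894*I)
L/7681 + (-22312/1120 + 7420/6820)/(-15104) = (I*sqrt(1082))/7681 + (-22312/1120 + 7420/6820)/(-15104) = (I*sqrt(1082))*(1/7681) + (-22312*1/1120 + 7420*(1/6820))*(-1/15104) = I*sqrt(1082)/7681 + (-2789/140 + 371/341)*(-1/15104) = I*sqrt(1082)/7681 - 899109/47740*(-1/15104) = I*sqrt(1082)/7681 + 899109/721064960 = 899109/721064960 + I*sqrt(1082)/7681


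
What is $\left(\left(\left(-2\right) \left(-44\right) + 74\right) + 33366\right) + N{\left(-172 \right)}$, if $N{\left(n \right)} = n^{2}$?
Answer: $63112$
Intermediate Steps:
$\left(\left(\left(-2\right) \left(-44\right) + 74\right) + 33366\right) + N{\left(-172 \right)} = \left(\left(\left(-2\right) \left(-44\right) + 74\right) + 33366\right) + \left(-172\right)^{2} = \left(\left(88 + 74\right) + 33366\right) + 29584 = \left(162 + 33366\right) + 29584 = 33528 + 29584 = 63112$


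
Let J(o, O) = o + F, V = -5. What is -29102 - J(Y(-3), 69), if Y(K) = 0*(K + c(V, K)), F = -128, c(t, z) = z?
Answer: -28974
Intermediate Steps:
Y(K) = 0 (Y(K) = 0*(K + K) = 0*(2*K) = 0)
J(o, O) = -128 + o (J(o, O) = o - 128 = -128 + o)
-29102 - J(Y(-3), 69) = -29102 - (-128 + 0) = -29102 - 1*(-128) = -29102 + 128 = -28974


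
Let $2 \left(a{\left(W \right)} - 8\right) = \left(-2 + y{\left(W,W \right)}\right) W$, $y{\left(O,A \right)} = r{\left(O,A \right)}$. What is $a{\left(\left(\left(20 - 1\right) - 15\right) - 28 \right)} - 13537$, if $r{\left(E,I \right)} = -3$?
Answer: $-13469$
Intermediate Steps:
$y{\left(O,A \right)} = -3$
$a{\left(W \right)} = 8 - \frac{5 W}{2}$ ($a{\left(W \right)} = 8 + \frac{\left(-2 - 3\right) W}{2} = 8 + \frac{\left(-5\right) W}{2} = 8 - \frac{5 W}{2}$)
$a{\left(\left(\left(20 - 1\right) - 15\right) - 28 \right)} - 13537 = \left(8 - \frac{5 \left(\left(\left(20 - 1\right) - 15\right) - 28\right)}{2}\right) - 13537 = \left(8 - \frac{5 \left(\left(19 - 15\right) - 28\right)}{2}\right) - 13537 = \left(8 - \frac{5 \left(4 - 28\right)}{2}\right) - 13537 = \left(8 - -60\right) - 13537 = \left(8 + 60\right) - 13537 = 68 - 13537 = -13469$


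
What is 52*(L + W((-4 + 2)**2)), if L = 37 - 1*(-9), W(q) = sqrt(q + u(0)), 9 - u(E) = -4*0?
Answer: 2392 + 52*sqrt(13) ≈ 2579.5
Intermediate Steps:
u(E) = 9 (u(E) = 9 - (-4)*0 = 9 - 1*0 = 9 + 0 = 9)
W(q) = sqrt(9 + q) (W(q) = sqrt(q + 9) = sqrt(9 + q))
L = 46 (L = 37 + 9 = 46)
52*(L + W((-4 + 2)**2)) = 52*(46 + sqrt(9 + (-4 + 2)**2)) = 52*(46 + sqrt(9 + (-2)**2)) = 52*(46 + sqrt(9 + 4)) = 52*(46 + sqrt(13)) = 2392 + 52*sqrt(13)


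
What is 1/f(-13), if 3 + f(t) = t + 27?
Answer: 1/11 ≈ 0.090909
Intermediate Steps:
f(t) = 24 + t (f(t) = -3 + (t + 27) = -3 + (27 + t) = 24 + t)
1/f(-13) = 1/(24 - 13) = 1/11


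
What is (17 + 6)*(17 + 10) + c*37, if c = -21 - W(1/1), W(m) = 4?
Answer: -304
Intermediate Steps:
c = -25 (c = -21 - 1*4 = -21 - 4 = -25)
(17 + 6)*(17 + 10) + c*37 = (17 + 6)*(17 + 10) - 25*37 = 23*27 - 925 = 621 - 925 = -304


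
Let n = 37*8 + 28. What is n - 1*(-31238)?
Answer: 31562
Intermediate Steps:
n = 324 (n = 296 + 28 = 324)
n - 1*(-31238) = 324 - 1*(-31238) = 324 + 31238 = 31562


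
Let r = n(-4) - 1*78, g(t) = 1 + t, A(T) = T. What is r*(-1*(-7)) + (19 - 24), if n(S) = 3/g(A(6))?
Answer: -548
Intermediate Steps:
n(S) = 3/7 (n(S) = 3/(1 + 6) = 3/7)
r = -543/7 (r = 3/7 - 1*78 = 3/7 - 78 = -543/7 ≈ -77.571)
r*(-1*(-7)) + (19 - 24) = -(-543)*(-7)/7 + (19 - 24) = -543/7*7 - 5 = -543 - 5 = -548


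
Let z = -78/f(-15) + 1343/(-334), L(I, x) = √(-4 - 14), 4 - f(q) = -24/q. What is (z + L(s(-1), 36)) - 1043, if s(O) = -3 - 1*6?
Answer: -180280/167 + 3*I*√2 ≈ -1079.5 + 4.2426*I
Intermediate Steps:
f(q) = 4 + 24/q (f(q) = 4 - (-24)/q = 4 + 24/q)
s(O) = -9 (s(O) = -3 - 6 = -9)
L(I, x) = 3*I*√2 (L(I, x) = √(-18) = 3*I*√2)
z = -6099/167 (z = -78/(4 + 24/(-15)) + 1343/(-334) = -78/(4 + 24*(-1/15)) + 1343*(-1/334) = -78/(4 - 8/5) - 1343/334 = -78/12/5 - 1343/334 = -78*5/12 - 1343/334 = -65/2 - 1343/334 = -6099/167 ≈ -36.521)
(z + L(s(-1), 36)) - 1043 = (-6099/167 + 3*I*√2) - 1043 = -180280/167 + 3*I*√2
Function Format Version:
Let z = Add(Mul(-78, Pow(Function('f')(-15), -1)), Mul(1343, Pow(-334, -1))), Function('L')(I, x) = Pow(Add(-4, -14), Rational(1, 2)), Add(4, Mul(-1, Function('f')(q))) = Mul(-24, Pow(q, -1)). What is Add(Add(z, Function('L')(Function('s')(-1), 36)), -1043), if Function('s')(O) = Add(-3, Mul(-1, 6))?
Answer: Add(Rational(-180280, 167), Mul(3, I, Pow(2, Rational(1, 2)))) ≈ Add(-1079.5, Mul(4.2426, I))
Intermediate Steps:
Function('f')(q) = Add(4, Mul(24, Pow(q, -1))) (Function('f')(q) = Add(4, Mul(-1, Mul(-24, Pow(q, -1)))) = Add(4, Mul(24, Pow(q, -1))))
Function('s')(O) = -9 (Function('s')(O) = Add(-3, -6) = -9)
Function('L')(I, x) = Mul(3, I, Pow(2, Rational(1, 2))) (Function('L')(I, x) = Pow(-18, Rational(1, 2)) = Mul(3, I, Pow(2, Rational(1, 2))))
z = Rational(-6099, 167) (z = Add(Mul(-78, Pow(Add(4, Mul(24, Pow(-15, -1))), -1)), Mul(1343, Pow(-334, -1))) = Add(Mul(-78, Pow(Add(4, Mul(24, Rational(-1, 15))), -1)), Mul(1343, Rational(-1, 334))) = Add(Mul(-78, Pow(Add(4, Rational(-8, 5)), -1)), Rational(-1343, 334)) = Add(Mul(-78, Pow(Rational(12, 5), -1)), Rational(-1343, 334)) = Add(Mul(-78, Rational(5, 12)), Rational(-1343, 334)) = Add(Rational(-65, 2), Rational(-1343, 334)) = Rational(-6099, 167) ≈ -36.521)
Add(Add(z, Function('L')(Function('s')(-1), 36)), -1043) = Add(Add(Rational(-6099, 167), Mul(3, I, Pow(2, Rational(1, 2)))), -1043) = Add(Rational(-180280, 167), Mul(3, I, Pow(2, Rational(1, 2))))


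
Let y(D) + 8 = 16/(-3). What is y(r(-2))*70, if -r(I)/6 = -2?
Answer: -2800/3 ≈ -933.33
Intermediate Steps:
r(I) = 12 (r(I) = -6*(-2) = 12)
y(D) = -40/3 (y(D) = -8 + 16/(-3) = -8 + 16*(-1/3) = -8 - 16/3 = -40/3)
y(r(-2))*70 = -40/3*70 = -2800/3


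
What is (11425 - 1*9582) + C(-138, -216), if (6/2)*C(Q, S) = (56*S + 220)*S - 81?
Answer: 856888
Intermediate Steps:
C(Q, S) = -27 + S*(220 + 56*S)/3 (C(Q, S) = ((56*S + 220)*S - 81)/3 = ((220 + 56*S)*S - 81)/3 = (S*(220 + 56*S) - 81)/3 = (-81 + S*(220 + 56*S))/3 = -27 + S*(220 + 56*S)/3)
(11425 - 1*9582) + C(-138, -216) = (11425 - 1*9582) + (-27 + (56/3)*(-216)**2 + (220/3)*(-216)) = (11425 - 9582) + (-27 + (56/3)*46656 - 15840) = 1843 + (-27 + 870912 - 15840) = 1843 + 855045 = 856888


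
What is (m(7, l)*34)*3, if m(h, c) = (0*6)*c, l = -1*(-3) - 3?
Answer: 0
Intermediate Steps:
l = 0 (l = 3 - 3 = 0)
m(h, c) = 0 (m(h, c) = 0*c = 0)
(m(7, l)*34)*3 = (0*34)*3 = 0*3 = 0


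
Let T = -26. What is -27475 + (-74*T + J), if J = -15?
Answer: -25566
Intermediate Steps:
-27475 + (-74*T + J) = -27475 + (-74*(-26) - 15) = -27475 + (1924 - 15) = -27475 + 1909 = -25566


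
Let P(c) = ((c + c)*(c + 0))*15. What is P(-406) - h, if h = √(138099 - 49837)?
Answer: 4945080 - √88262 ≈ 4.9448e+6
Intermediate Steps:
h = √88262 ≈ 297.09
P(c) = 30*c² (P(c) = ((2*c)*c)*15 = (2*c²)*15 = 30*c²)
P(-406) - h = 30*(-406)² - √88262 = 30*164836 - √88262 = 4945080 - √88262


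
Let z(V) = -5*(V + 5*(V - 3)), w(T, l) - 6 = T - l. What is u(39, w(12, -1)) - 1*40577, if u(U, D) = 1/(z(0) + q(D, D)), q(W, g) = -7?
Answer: -2759235/68 ≈ -40577.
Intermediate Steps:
w(T, l) = 6 + T - l (w(T, l) = 6 + (T - l) = 6 + T - l)
z(V) = 75 - 30*V (z(V) = -5*(V + 5*(-3 + V)) = -5*(V + (-15 + 5*V)) = -5*(-15 + 6*V) = 75 - 30*V)
u(U, D) = 1/68 (u(U, D) = 1/((75 - 30*0) - 7) = 1/((75 + 0) - 7) = 1/(75 - 7) = 1/68)
u(39, w(12, -1)) - 1*40577 = 1/68 - 1*40577 = 1/68 - 40577 = -2759235/68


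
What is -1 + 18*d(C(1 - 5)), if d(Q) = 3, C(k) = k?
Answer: 53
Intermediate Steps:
-1 + 18*d(C(1 - 5)) = -1 + 18*3 = -1 + 54 = 53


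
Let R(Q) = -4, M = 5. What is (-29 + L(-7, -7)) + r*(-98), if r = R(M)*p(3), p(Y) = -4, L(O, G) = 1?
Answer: -1596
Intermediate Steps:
r = 16 (r = -4*(-4) = 16)
(-29 + L(-7, -7)) + r*(-98) = (-29 + 1) + 16*(-98) = -28 - 1568 = -1596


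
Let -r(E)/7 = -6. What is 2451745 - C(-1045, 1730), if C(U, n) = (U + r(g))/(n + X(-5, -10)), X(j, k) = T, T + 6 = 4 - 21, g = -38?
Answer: 4185129718/1707 ≈ 2.4517e+6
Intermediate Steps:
T = -23 (T = -6 + (4 - 21) = -6 - 17 = -23)
r(E) = 42 (r(E) = -7*(-6) = 42)
X(j, k) = -23
C(U, n) = (42 + U)/(-23 + n) (C(U, n) = (U + 42)/(n - 23) = (42 + U)/(-23 + n))
2451745 - C(-1045, 1730) = 2451745 - (42 - 1045)/(-23 + 1730) = 2451745 - (-1003)/1707 = 2451745 - 1*(-1003/1707) = 2451745 + 1003/1707 = 4185129718/1707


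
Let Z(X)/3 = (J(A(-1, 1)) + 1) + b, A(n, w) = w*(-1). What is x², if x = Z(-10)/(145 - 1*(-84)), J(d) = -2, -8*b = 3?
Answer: 1089/3356224 ≈ 0.00032447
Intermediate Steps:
A(n, w) = -w
b = -3/8 (b = -⅛*3 = -3/8 ≈ -0.37500)
Z(X) = -33/8 (Z(X) = 3*((-2 + 1) - 3/8) = 3*(-1 - 3/8) = 3*(-11/8) = -33/8)
x = -33/1832 (x = -33/(8*(145 - 1*(-84))) = -33/(8*(145 + 84)) = -33/8/229 = -33/8*1/229 = -33/1832 ≈ -0.018013)
x² = (-33/1832)² = 1089/3356224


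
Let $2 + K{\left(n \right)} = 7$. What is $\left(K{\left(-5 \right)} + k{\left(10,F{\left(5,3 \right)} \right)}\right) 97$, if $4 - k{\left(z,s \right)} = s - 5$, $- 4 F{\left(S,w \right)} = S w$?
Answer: $\frac{6887}{4} \approx 1721.8$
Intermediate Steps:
$F{\left(S,w \right)} = - \frac{S w}{4}$
$K{\left(n \right)} = 5$ ($K{\left(n \right)} = -2 + 7 = 5$)
$k{\left(z,s \right)} = 9 - s$ ($k{\left(z,s \right)} = 4 - \left(s - 5\right) = 4 - \left(-5 + s\right) = 9 - s$)
$\left(K{\left(-5 \right)} + k{\left(10,F{\left(5,3 \right)} \right)}\right) 97 = \left(5 + \left(9 - \left(- \frac{1}{4}\right) 5 \cdot 3\right)\right) 97 = \left(5 + \left(9 - - \frac{15}{4}\right)\right) 97 = \left(5 + \left(9 + \frac{15}{4}\right)\right) 97 = \left(5 + \frac{51}{4}\right) 97 = \frac{71}{4} \cdot 97 = \frac{6887}{4}$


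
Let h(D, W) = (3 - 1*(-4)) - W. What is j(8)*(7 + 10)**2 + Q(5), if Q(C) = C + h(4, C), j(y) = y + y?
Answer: 4631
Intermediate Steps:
h(D, W) = 7 - W (h(D, W) = (3 + 4) - W = 7 - W)
j(y) = 2*y
Q(C) = 7 (Q(C) = C + (7 - C) = 7)
j(8)*(7 + 10)**2 + Q(5) = (2*8)*(7 + 10)**2 + 7 = 16*17**2 + 7 = 16*289 + 7 = 4624 + 7 = 4631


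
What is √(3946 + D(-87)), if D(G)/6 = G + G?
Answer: √2902 ≈ 53.870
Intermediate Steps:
D(G) = 12*G (D(G) = 6*(G + G) = 6*(2*G) = 12*G)
√(3946 + D(-87)) = √(3946 + 12*(-87)) = √(3946 - 1044) = √2902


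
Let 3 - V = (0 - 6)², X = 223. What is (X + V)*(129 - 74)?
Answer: 10450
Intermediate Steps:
V = -33 (V = 3 - (0 - 6)² = 3 - 1*(-6)² = 3 - 1*36 = 3 - 36 = -33)
(X + V)*(129 - 74) = (223 - 33)*(129 - 74) = 190*55 = 10450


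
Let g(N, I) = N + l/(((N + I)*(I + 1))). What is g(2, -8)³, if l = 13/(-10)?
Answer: 565609283/74088000 ≈ 7.6343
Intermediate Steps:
l = -13/10 (l = 13*(-⅒) = -13/10 ≈ -1.3000)
g(N, I) = N - 13/(10*(1 + I)*(I + N)) (g(N, I) = N - 13*1/((I + 1)*(N + I))/10 = N - 13*1/((1 + I)*(I + N))/10 = N - 13/(10*(1 + I)*(I + N)))
g(2, -8)³ = ((-13/10 + 2² - 8*2 - 8*2² + 2*(-8)²)/(-8 + 2 + (-8)² - 8*2))³ = ((-13/10 + 4 - 16 - 8*4 + 2*64)/(-8 + 2 + 64 - 16))³ = ((-13/10 + 4 - 16 - 32 + 128)/42)³ = ((1/42)*(827/10))³ = (827/420)³ = 565609283/74088000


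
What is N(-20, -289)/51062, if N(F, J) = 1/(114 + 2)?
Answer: 1/5923192 ≈ 1.6883e-7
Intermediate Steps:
N(F, J) = 1/116
N(-20, -289)/51062 = (1/116)/51062 = (1/116)*(1/51062) = 1/5923192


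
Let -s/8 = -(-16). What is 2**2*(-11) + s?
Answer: -172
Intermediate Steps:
s = -128 (s = -(-32)*(-4*1) = -(-32)*(-4) = -8*16 = -128)
2**2*(-11) + s = 2**2*(-11) - 128 = 4*(-11) - 128 = -44 - 128 = -172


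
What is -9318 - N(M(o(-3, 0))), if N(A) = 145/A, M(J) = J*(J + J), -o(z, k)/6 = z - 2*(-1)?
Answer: -671041/72 ≈ -9320.0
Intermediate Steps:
o(z, k) = -12 - 6*z (o(z, k) = -6*(z - 2*(-1)) = -6*(z - 1*(-2)) = -6*(z + 2) = -6*(2 + z) = -12 - 6*z)
M(J) = 2*J² (M(J) = J*(2*J) = 2*J²)
-9318 - N(M(o(-3, 0))) = -9318 - 145/(2*(-12 - 6*(-3))²) = -9318 - 145/(2*(-12 + 18)²) = -9318 - 145/(2*6²) = -9318 - 145/(2*36) = -9318 - 145/72 = -671041/72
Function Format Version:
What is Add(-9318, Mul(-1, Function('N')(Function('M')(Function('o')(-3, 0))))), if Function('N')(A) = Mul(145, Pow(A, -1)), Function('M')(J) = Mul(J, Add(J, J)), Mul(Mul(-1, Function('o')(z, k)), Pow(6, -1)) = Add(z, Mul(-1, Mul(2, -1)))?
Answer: Rational(-671041, 72) ≈ -9320.0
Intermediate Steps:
Function('o')(z, k) = Add(-12, Mul(-6, z)) (Function('o')(z, k) = Mul(-6, Add(z, Mul(-1, Mul(2, -1)))) = Mul(-6, Add(z, Mul(-1, -2))) = Mul(-6, Add(z, 2)) = Mul(-6, Add(2, z)) = Add(-12, Mul(-6, z)))
Function('M')(J) = Mul(2, Pow(J, 2)) (Function('M')(J) = Mul(J, Mul(2, J)) = Mul(2, Pow(J, 2)))
Add(-9318, Mul(-1, Function('N')(Function('M')(Function('o')(-3, 0))))) = Add(-9318, Mul(-1, Mul(145, Pow(Mul(2, Pow(Add(-12, Mul(-6, -3)), 2)), -1)))) = Add(-9318, Mul(-1, Mul(145, Pow(Mul(2, Pow(Add(-12, 18), 2)), -1)))) = Add(-9318, Mul(-1, Mul(145, Pow(Mul(2, Pow(6, 2)), -1)))) = Add(-9318, Mul(-1, Mul(145, Pow(Mul(2, 36), -1)))) = Add(-9318, Mul(-1, Mul(145, Pow(72, -1)))) = Add(-9318, Mul(-1, Mul(145, Rational(1, 72)))) = Add(-9318, Mul(-1, Rational(145, 72))) = Add(-9318, Rational(-145, 72)) = Rational(-671041, 72)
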